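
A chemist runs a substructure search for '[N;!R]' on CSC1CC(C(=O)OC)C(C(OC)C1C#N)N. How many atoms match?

The query [N;!R] means: aliphatic nitrogen not in a ring.
Check the 17 heavy atoms by environment: 6× C (in 6-ring) → no; 1× S (acyclic) → no; 5× C (acyclic) → no; 3× O (acyclic) → no; 2× N (acyclic) → match.
That gives 2 matching atoms.

2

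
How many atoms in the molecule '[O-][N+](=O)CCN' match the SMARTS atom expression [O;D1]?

2

The query [O;D1] means: aliphatic oxygen bonded to exactly one heavy atom.
Check the 6 heavy atoms by environment: 2× C (D2) → no; 1× N (charge +1, D3) → no; 1× O (charge -1, D1) → match; 1× O (D1) → match; 1× N (D1) → no.
Summing the matching environments: 1 + 1 = 2 matching atoms.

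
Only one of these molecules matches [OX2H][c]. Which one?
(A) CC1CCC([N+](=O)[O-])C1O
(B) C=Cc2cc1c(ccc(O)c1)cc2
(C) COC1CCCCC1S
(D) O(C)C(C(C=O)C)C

[OX2H][c] describes a hydroxyl oxygen attached to an aromatic carbon (a phenol).
(A) has a hydroxyl group (-OH) but the -OH is on an aliphatic carbon, not an aromatic c.
(B) contains a hydroxyl group (-OH), which satisfies every atom and bond constraint.
(C) has a methoxy ether (-OCH3) but the oxygen has H0, not H1.
(D) has a methoxy ether (-OCH3) but the oxygen has H0, not H1.
So the answer is (B).

B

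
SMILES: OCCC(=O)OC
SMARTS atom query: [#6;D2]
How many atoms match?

2

The query [#6;D2] means: any carbon bonded to exactly two heavy atoms.
Check the 7 heavy atoms by environment: 2× C (D2) → match; 2× O (D1) → no; 1× C (D3) → no; 1× O (D2) → no; 1× C (D1) → no.
That gives 2 matching atoms.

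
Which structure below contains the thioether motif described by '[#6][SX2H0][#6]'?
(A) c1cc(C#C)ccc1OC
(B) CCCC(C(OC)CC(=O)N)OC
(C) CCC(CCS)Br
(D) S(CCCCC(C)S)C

[#6][SX2H0][#6] describes an aliphatic sulfur bridging two carbons with no H on the sulfur (a thioether).
(A) has a methoxy ether (-OCH3) but the bridging atom is O, not S.
(B) has a methoxy ether (-OCH3) but the bridging atom is O, not S.
(C) has a thiol (-SH) but the sulfur has H1, not H0 bridging two carbons.
(D) contains a methylthio ether (-SCH3), which satisfies every atom and bond constraint.
So the answer is (D).

D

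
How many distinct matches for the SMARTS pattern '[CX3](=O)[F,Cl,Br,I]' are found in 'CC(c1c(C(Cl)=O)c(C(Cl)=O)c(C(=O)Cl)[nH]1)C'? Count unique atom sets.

[CX3](=O)[F,Cl,Br,I] is the SMARTS for an acyl halide: a carbonyl carbon bonded to a halogen.
The molecule carries 3 separate instances of an acyl chloride (-C(=O)Cl) meeting every constraint; each maps to a distinct set of atoms, giving 3 matches.

3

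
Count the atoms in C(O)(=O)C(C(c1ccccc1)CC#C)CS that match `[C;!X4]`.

Check the 16 heavy atoms by environment: 4× C (X4) → no; 1× S (X2) → no; 2× C (X2) → match; 6× c (aromatic, X3) → no; 1× C (X3) → match; 1× O (X1) → no; 1× O (X2) → no.
Summing the matching environments: 2 + 1 = 3 matching atoms.

3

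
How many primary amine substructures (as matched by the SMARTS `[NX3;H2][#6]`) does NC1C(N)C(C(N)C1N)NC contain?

4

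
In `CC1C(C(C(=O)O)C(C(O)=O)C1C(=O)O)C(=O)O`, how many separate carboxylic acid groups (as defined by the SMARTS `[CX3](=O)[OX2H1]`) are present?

4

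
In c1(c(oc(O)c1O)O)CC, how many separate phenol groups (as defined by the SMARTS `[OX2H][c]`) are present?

[OX2H][c] is the SMARTS for a phenol: a hydroxyl oxygen attached to an aromatic carbon.
The molecule carries 3 separate instances of a hydroxyl group (-OH) meeting every constraint; each maps to a distinct set of atoms, giving 3 matches.

3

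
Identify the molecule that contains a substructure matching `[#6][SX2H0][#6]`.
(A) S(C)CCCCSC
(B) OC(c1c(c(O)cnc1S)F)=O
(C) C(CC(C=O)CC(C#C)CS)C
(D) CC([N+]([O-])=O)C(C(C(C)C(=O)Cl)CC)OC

A

[#6][SX2H0][#6] describes an aliphatic sulfur bridging two carbons with no H on the sulfur (a thioether).
(A) contains a methylthio ether (-SCH3), which satisfies every atom and bond constraint.
(B) has a thiol (-SH) but the sulfur has H1, not H0 bridging two carbons.
(C) has a thiol (-SH) but the sulfur has H1, not H0 bridging two carbons.
(D) has a methoxy ether (-OCH3) but the bridging atom is O, not S.
So the answer is (A).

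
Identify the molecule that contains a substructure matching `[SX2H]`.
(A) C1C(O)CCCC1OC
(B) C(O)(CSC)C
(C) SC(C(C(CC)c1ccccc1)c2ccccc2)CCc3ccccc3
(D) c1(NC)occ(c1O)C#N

C

[SX2H] describes an aliphatic sulfur with two connections, one being H (a thiol).
(A) has a hydroxyl group (-OH) but it is an -OH, not an -SH.
(B) has a hydroxyl group (-OH) but it is an -OH, not an -SH.
(C) contains a thiol (-SH), which satisfies every atom and bond constraint.
(D) has a hydroxyl group (-OH) but it is an -OH, not an -SH.
So the answer is (C).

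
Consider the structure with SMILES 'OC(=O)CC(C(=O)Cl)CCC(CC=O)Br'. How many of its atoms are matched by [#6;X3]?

3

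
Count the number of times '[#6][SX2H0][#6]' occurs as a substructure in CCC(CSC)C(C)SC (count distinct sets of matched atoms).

[#6][SX2H0][#6] is the SMARTS for a thioether: an aliphatic sulfur bridging two carbons with no H on the sulfur.
The molecule carries 2 separate instances of a methylthio ether (-SCH3) meeting every constraint; each maps to a distinct set of atoms, giving 2 matches.

2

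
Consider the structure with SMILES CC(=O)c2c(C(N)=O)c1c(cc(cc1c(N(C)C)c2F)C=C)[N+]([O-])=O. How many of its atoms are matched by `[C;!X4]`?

4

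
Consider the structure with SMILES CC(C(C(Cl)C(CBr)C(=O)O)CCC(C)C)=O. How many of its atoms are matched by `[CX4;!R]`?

10

The query [CX4;!R] means: aliphatic carbon with four total connections, not in a ring.
Check the 17 heavy atoms by environment: 10× C (X4, acyclic) → match; 2× C (X3, acyclic) → no; 2× O (X1, acyclic) → no; 1× O (X2, acyclic) → no; 1× Cl (X1, acyclic) → no; 1× Br (X1, acyclic) → no.
That gives 10 matching atoms.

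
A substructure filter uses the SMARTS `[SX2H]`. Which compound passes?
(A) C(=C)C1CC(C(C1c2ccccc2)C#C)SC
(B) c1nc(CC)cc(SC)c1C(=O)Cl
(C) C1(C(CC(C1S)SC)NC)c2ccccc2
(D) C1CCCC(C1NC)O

C

[SX2H] describes an aliphatic sulfur with two connections, one being H (a thiol).
(A) has a methylthio ether (-SCH3) but the sulfur has H0 (bonded to two carbons), not H1.
(B) has a methylthio ether (-SCH3) but the sulfur has H0 (bonded to two carbons), not H1.
(C) contains a thiol (-SH), which satisfies every atom and bond constraint.
(D) has a hydroxyl group (-OH) but it is an -OH, not an -SH.
So the answer is (C).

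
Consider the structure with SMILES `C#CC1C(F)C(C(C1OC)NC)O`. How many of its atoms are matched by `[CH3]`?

The query [CH3] means: aliphatic carbon with exactly three hydrogens.
Check the 13 heavy atoms by environment: 6× C (H1) → no; 1× O (H1) → no; 1× C (H0) → no; 1× F (H0) → no; 1× N (H1) → no; 2× C (H3) → match; 1× O (H0) → no.
That gives 2 matching atoms.

2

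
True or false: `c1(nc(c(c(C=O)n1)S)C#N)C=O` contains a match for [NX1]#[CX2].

True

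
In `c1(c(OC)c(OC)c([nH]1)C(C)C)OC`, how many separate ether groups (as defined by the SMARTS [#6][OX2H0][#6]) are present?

[#6][OX2H0][#6] is the SMARTS for an ether: an aliphatic oxygen bridging two carbons with no H on the oxygen.
The molecule carries 3 separate instances of a methoxy ether (-OCH3) meeting every constraint; each maps to a distinct set of atoms, giving 3 matches.

3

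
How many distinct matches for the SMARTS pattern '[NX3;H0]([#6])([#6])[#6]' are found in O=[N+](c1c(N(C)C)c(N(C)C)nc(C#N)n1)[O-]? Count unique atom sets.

[NX3;H0]([#6])([#6])[#6] is the SMARTS for a tertiary amine: a trivalent nitrogen with no H, bonded to three carbons.
The molecule carries 2 separate instances of a dimethylamino group (-N(CH3)2) meeting every constraint; each maps to a distinct set of atoms, giving 2 matches.

2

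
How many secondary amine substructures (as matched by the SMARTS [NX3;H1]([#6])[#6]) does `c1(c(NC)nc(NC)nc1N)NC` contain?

[NX3;H1]([#6])[#6] is the SMARTS for a secondary amine: a trivalent nitrogen with one H, bonded to two carbons.
The molecule carries 3 separate instances of an N-methylamino group (-NHCH3) meeting every constraint; each maps to a distinct set of atoms, giving 3 matches.

3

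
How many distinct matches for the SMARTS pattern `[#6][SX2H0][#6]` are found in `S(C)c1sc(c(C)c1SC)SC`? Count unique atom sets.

3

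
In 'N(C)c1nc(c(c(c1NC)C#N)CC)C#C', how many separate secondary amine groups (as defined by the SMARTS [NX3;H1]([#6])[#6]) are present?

[NX3;H1]([#6])[#6] is the SMARTS for a secondary amine: a trivalent nitrogen with one H, bonded to two carbons.
The molecule carries 2 separate instances of an N-methylamino group (-NHCH3) meeting every constraint; each maps to a distinct set of atoms, giving 2 matches.

2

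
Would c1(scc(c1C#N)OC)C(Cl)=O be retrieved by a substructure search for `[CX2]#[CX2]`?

No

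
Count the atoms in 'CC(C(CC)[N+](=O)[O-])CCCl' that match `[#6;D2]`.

3

The query [#6;D2] means: any carbon bonded to exactly two heavy atoms.
Check the 11 heavy atoms by environment: 3× C (D2) → match; 2× C (D3) → no; 2× C (D1) → no; 1× Cl (D1) → no; 1× N (charge +1, D3) → no; 1× O (charge -1, D1) → no; 1× O (D1) → no.
That gives 3 matching atoms.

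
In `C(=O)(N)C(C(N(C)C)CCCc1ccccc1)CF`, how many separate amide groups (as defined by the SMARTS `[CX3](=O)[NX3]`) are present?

1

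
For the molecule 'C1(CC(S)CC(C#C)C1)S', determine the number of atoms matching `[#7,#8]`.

0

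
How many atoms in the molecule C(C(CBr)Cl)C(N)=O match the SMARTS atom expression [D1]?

The query [D1] means: atom with exactly one heavy-atom neighbour (degree 1).
Check the 8 heavy atoms by environment: 2× C (D2) → no; 2× C (D3) → no; 1× Br (D1) → match; 1× O (D1) → match; 1× N (D1) → match; 1× Cl (D1) → match.
Summing the matching environments: 1 + 1 + 1 + 1 = 4 matching atoms.

4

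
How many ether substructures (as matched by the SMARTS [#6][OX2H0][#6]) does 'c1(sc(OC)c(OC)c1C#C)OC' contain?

3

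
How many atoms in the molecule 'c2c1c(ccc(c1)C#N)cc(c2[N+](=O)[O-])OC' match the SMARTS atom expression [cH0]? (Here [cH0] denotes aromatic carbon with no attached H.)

5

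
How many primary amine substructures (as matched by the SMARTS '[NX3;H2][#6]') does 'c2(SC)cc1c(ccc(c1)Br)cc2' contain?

0

[NX3;H2][#6] is the SMARTS for a primary amine: a trivalent nitrogen with two H attached to carbon.
No fragment in the molecule satisfies every constraint, giving 0 matches.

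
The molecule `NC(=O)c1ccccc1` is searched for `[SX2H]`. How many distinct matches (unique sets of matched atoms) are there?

[SX2H] is the SMARTS for a thiol: an aliphatic sulfur with two connections, one being H.
No fragment in the molecule satisfies every constraint, giving 0 matches.

0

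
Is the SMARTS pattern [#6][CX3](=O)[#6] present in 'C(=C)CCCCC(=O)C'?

The pattern [#6][CX3](=O)[#6] describes a carbonyl carbon (no H) flanked by two carbons — a ketone.
The molecule carries an acetyl/ketone group (-C(=O)CH3), whose atoms satisfy every constraint of the query, so the pattern matches.

Yes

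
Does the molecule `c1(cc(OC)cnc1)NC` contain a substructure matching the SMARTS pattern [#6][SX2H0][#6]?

No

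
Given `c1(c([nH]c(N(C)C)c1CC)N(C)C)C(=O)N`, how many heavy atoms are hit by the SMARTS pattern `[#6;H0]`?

5

The query [#6;H0] means: any carbon with no attached hydrogen.
Check the 16 heavy atoms by environment: 1× n (aromatic, H1) → no; 4× c (aromatic, H0) → match; 2× N (H0) → no; 5× C (H3) → no; 1× C (H2) → no; 1× C (H0) → match; 1× O (H0) → no; 1× N (H2) → no.
Summing the matching environments: 4 + 1 = 5 matching atoms.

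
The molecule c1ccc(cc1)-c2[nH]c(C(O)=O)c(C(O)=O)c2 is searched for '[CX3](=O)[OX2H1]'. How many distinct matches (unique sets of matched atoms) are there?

2

[CX3](=O)[OX2H1] is the SMARTS for a carboxylic acid: an sp2 carbon double-bonded to O and single-bonded to an -OH oxygen.
The molecule carries 2 separate instances of a carboxylic acid group (-C(=O)OH) meeting every constraint; each maps to a distinct set of atoms, giving 2 matches.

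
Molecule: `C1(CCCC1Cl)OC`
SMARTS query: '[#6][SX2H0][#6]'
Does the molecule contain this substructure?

No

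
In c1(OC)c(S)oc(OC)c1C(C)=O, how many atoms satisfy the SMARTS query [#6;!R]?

4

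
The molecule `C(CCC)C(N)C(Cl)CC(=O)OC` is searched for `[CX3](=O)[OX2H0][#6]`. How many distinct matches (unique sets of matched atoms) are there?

1

[CX3](=O)[OX2H0][#6] is the SMARTS for an ester: a carbonyl carbon bonded to an oxygen that is itself bonded to carbon (no H on that O).
Exactly one fragment in the molecule meets all constraints, giving 1 match.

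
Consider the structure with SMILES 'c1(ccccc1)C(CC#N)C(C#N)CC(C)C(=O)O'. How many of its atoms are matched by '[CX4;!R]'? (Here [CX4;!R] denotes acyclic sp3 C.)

Check the 19 heavy atoms by environment: 6× C (X4, acyclic) → match; 2× C (X2, acyclic) → no; 2× N (X1, acyclic) → no; 6× c (aromatic, X3, in 6-ring) → no; 1× C (X3, acyclic) → no; 1× O (X1, acyclic) → no; 1× O (X2, acyclic) → no.
That gives 6 matching atoms.

6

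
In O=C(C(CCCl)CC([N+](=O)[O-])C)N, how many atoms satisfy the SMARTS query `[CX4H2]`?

Check the 13 heavy atoms by environment: 1× C (H3, X4) → no; 2× C (H1, X4) → no; 3× C (H2, X4) → match; 1× N (charge +1, H0, X3) → no; 1× O (charge -1, H0, X1) → no; 2× O (H0, X1) → no; 1× Cl (H0, X1) → no; 1× C (H0, X3) → no; 1× N (H2, X3) → no.
That gives 3 matching atoms.

3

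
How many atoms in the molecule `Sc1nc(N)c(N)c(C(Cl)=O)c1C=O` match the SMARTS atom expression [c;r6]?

5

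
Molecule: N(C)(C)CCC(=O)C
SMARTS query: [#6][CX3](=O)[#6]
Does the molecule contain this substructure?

The pattern [#6][CX3](=O)[#6] describes a carbonyl carbon (no H) flanked by two carbons — a ketone.
The molecule carries an acetyl/ketone group (-C(=O)CH3), whose atoms satisfy every constraint of the query, so the pattern matches.

Yes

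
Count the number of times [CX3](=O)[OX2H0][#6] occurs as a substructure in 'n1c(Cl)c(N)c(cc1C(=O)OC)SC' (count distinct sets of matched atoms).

[CX3](=O)[OX2H0][#6] is the SMARTS for an ester: a carbonyl carbon bonded to an oxygen that is itself bonded to carbon (no H on that O).
Exactly one fragment in the molecule meets all constraints, giving 1 match.

1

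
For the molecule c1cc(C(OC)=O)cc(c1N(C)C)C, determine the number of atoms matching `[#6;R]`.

6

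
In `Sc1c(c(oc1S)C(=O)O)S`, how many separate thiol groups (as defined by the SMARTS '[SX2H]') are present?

[SX2H] is the SMARTS for a thiol: an aliphatic sulfur with two connections, one being H.
The molecule carries 3 separate instances of a thiol (-SH) meeting every constraint; each maps to a distinct set of atoms, giving 3 matches.

3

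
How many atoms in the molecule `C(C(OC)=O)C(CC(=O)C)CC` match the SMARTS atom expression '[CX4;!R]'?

7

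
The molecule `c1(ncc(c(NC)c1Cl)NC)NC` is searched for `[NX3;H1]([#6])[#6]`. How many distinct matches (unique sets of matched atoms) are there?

[NX3;H1]([#6])[#6] is the SMARTS for a secondary amine: a trivalent nitrogen with one H, bonded to two carbons.
The molecule carries 3 separate instances of an N-methylamino group (-NHCH3) meeting every constraint; each maps to a distinct set of atoms, giving 3 matches.

3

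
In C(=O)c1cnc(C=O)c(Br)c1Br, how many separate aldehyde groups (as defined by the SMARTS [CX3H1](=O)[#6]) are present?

[CX3H1](=O)[#6] is the SMARTS for an aldehyde: an sp2 carbon with one H, double-bonded to O and single-bonded to carbon.
The molecule carries 2 separate instances of an aldehyde (-CHO) meeting every constraint; each maps to a distinct set of atoms, giving 2 matches.

2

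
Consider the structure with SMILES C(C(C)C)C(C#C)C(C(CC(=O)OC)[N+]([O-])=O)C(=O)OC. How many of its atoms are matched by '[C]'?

14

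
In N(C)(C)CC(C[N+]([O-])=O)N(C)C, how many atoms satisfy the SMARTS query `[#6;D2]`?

Check the 12 heavy atoms by environment: 2× C (D2) → match; 1× C (D3) → no; 2× N (D3) → no; 4× C (D1) → no; 1× N (charge +1, D3) → no; 1× O (charge -1, D1) → no; 1× O (D1) → no.
That gives 2 matching atoms.

2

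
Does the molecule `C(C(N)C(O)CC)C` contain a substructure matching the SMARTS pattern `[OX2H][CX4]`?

The pattern [OX2H][CX4] describes a hydroxyl oxygen bound to an sp3 (X4) carbon — an aliphatic alcohol.
The molecule carries a hydroxyl group (-OH), whose atoms satisfy every constraint of the query, so the pattern matches.

Yes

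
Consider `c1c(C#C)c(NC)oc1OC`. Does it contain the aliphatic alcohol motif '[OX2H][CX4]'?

The pattern [OX2H][CX4] describes a hydroxyl oxygen bound to an sp3 (X4) carbon — an aliphatic alcohol.
The closest candidate here is a methoxy ether (-OCH3), but the oxygen has H0 (ether), not H1. No other fragment satisfies the full query, so there is no match.

No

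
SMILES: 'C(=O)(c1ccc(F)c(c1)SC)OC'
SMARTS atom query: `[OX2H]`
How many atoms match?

0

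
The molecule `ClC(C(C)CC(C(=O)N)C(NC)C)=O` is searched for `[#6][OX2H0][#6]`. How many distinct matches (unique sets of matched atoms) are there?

[#6][OX2H0][#6] is the SMARTS for an ether: an aliphatic oxygen bridging two carbons with no H on the oxygen.
No fragment in the molecule satisfies every constraint, giving 0 matches.

0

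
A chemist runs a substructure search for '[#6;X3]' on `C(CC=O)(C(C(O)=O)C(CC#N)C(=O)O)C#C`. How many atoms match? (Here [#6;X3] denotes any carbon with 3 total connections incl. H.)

3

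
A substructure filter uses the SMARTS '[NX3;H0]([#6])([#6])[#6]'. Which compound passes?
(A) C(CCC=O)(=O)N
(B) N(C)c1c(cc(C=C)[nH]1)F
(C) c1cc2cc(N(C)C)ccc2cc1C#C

[NX3;H0]([#6])([#6])[#6] describes a trivalent nitrogen with no H, bonded to three carbons (a tertiary amine).
(A) has a primary amide (-C(=O)NH2) but the amide nitrogen has H2 and only one carbon neighbour.
(B) has an N-methylamino group (-NHCH3) but the nitrogen still has one H (H1), not H0.
(C) contains a dimethylamino group (-N(CH3)2), which satisfies every atom and bond constraint.
So the answer is (C).

C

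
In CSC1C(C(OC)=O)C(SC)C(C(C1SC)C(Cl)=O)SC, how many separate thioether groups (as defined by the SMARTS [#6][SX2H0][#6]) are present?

4

[#6][SX2H0][#6] is the SMARTS for a thioether: an aliphatic sulfur bridging two carbons with no H on the sulfur.
The molecule carries 4 separate instances of a methylthio ether (-SCH3) meeting every constraint; each maps to a distinct set of atoms, giving 4 matches.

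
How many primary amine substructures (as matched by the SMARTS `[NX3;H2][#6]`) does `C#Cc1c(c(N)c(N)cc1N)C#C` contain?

3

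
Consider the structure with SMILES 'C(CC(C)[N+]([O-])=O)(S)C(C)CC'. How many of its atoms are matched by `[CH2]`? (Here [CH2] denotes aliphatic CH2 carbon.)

The query [CH2] means: aliphatic carbon with exactly two hydrogens.
Check the 12 heavy atoms by environment: 3× C (H3) → no; 3× C (H1) → no; 2× C (H2) → match; 1× N (charge +1, H0) → no; 1× O (charge -1, H0) → no; 1× O (H0) → no; 1× S (H1) → no.
That gives 2 matching atoms.

2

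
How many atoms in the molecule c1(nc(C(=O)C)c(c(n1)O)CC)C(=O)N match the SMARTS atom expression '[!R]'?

Check the 15 heavy atoms by environment: 2× n (aromatic, in 6-ring) → no; 4× c (aromatic, in 6-ring) → no; 5× C (acyclic) → match; 3× O (acyclic) → match; 1× N (acyclic) → match.
Summing the matching environments: 5 + 3 + 1 = 9 matching atoms.

9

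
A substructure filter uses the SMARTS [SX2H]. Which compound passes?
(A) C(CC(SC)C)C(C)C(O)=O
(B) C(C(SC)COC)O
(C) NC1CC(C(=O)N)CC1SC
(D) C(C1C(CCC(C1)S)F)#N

D

[SX2H] describes an aliphatic sulfur with two connections, one being H (a thiol).
(A) has a methylthio ether (-SCH3) but the sulfur has H0 (bonded to two carbons), not H1.
(B) has a methylthio ether (-SCH3) but the sulfur has H0 (bonded to two carbons), not H1.
(C) has a methylthio ether (-SCH3) but the sulfur has H0 (bonded to two carbons), not H1.
(D) contains a thiol (-SH), which satisfies every atom and bond constraint.
So the answer is (D).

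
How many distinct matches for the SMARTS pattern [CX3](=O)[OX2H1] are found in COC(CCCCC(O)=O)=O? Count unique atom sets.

[CX3](=O)[OX2H1] is the SMARTS for a carboxylic acid: an sp2 carbon double-bonded to O and single-bonded to an -OH oxygen.
Exactly one fragment in the molecule meets all constraints, giving 1 match.

1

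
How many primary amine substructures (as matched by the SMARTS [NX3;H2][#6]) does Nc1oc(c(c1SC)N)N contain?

3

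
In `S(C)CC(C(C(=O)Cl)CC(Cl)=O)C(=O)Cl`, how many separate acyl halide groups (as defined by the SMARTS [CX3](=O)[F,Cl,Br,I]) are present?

[CX3](=O)[F,Cl,Br,I] is the SMARTS for an acyl halide: a carbonyl carbon bonded to a halogen.
The molecule carries 3 separate instances of an acyl chloride (-C(=O)Cl) meeting every constraint; each maps to a distinct set of atoms, giving 3 matches.

3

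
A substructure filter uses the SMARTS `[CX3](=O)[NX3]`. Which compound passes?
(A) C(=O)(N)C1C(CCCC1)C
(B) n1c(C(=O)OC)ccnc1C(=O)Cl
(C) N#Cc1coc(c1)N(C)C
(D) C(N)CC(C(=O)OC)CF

[CX3](=O)[NX3] describes a carbonyl carbon bonded to a trivalent nitrogen (an amide).
(A) contains a primary amide (-C(=O)NH2), which satisfies every atom and bond constraint.
(B) has a methyl-ester group (-C(=O)OCH3) but the carbonyl is bonded to O, not to an NX3 nitrogen.
(C) has a nitrile (-C#N) but the nitrile N is NX1 (triple-bonded), not NX3.
(D) has a primary amino group (-NH2) but the -NH2 is not attached to a carbonyl carbon.
So the answer is (A).

A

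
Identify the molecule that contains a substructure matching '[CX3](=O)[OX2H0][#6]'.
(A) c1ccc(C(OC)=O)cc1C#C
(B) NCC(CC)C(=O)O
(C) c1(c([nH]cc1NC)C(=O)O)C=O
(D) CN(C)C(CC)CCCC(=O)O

[CX3](=O)[OX2H0][#6] describes a carbonyl carbon bonded to an oxygen that is itself bonded to carbon (no H on that O) (an ester).
(A) contains a methyl-ester group (-C(=O)OCH3), which satisfies every atom and bond constraint.
(B) has a carboxylic acid group (-C(=O)OH) but the singly-bonded O carries H (OX2H1, not H0).
(C) has a carboxylic acid group (-C(=O)OH) but the singly-bonded O carries H (OX2H1, not H0).
(D) has a carboxylic acid group (-C(=O)OH) but the singly-bonded O carries H (OX2H1, not H0).
So the answer is (A).

A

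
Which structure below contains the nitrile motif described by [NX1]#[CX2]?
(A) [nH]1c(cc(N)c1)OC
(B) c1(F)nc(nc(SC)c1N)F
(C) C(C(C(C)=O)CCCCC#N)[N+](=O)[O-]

[NX1]#[CX2] describes a nitrogen triple-bonded to a two-connected carbon (a nitrile).
(A) has a primary amino group (-NH2) but the nitrogen is NX3 (three connections), not NX1 triple-bonded.
(B) has a primary amino group (-NH2) but the nitrogen is NX3 (three connections), not NX1 triple-bonded.
(C) contains a nitrile (-C#N), which satisfies every atom and bond constraint.
So the answer is (C).

C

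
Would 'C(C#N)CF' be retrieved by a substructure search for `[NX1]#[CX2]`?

Yes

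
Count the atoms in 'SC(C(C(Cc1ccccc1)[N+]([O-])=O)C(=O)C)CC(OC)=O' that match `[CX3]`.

2

The query [CX3] means: C with X3: aliphatic carbon with exactly 3 total connections.
Check the 22 heavy atoms by environment: 7× C (X4) → no; 6× c (aromatic, X3) → no; 2× C (X3) → match; 3× O (X1) → no; 1× O (X2) → no; 1× S (X2) → no; 1× N (charge +1, X3) → no; 1× O (charge -1, X1) → no.
That gives 2 matching atoms.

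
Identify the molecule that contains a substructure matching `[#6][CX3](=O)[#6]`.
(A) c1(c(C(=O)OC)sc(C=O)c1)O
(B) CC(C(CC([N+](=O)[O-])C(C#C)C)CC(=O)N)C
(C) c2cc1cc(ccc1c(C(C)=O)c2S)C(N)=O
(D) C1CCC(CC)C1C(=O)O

[#6][CX3](=O)[#6] describes a carbonyl carbon (no H) flanked by two carbons (a ketone).
(A) has an aldehyde (-CHO) but the carbonyl carbon has H1, so it is not flanked by two carbons.
(B) has a primary amide (-C(=O)NH2) but one neighbour of the carbonyl carbon is N, not C.
(C) contains an acetyl/ketone group (-C(=O)CH3), which satisfies every atom and bond constraint.
(D) has a carboxylic acid group (-C(=O)OH) but one neighbour of the carbonyl carbon is O, not C.
So the answer is (C).

C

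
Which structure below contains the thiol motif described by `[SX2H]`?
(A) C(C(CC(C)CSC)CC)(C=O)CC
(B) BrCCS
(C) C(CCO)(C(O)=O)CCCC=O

B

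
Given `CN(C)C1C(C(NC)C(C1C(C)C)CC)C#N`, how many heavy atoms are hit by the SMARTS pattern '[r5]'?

The query [r5] means: r5 matches atoms in a five-membered ring.
Check the 17 heavy atoms by environment: 5× C (in 5-ring) → match; 9× C (acyclic) → no; 3× N (acyclic) → no.
That gives 5 matching atoms.

5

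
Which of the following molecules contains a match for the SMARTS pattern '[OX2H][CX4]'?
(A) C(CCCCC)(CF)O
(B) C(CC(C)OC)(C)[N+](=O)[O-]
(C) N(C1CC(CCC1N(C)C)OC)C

A

[OX2H][CX4] describes a hydroxyl oxygen bound to an sp3 (X4) carbon (an aliphatic alcohol).
(A) contains a hydroxyl group (-OH), which satisfies every atom and bond constraint.
(B) has a methoxy ether (-OCH3) but the oxygen has H0 (ether), not H1.
(C) has a methoxy ether (-OCH3) but the oxygen has H0 (ether), not H1.
So the answer is (A).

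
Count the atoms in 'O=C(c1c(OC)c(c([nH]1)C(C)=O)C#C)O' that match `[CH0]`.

3

The query [CH0] means: aliphatic carbon with no attached hydrogen.
Check the 15 heavy atoms by environment: 1× n (aromatic, H1) → no; 4× c (aromatic, H0) → no; 3× C (H0) → match; 3× O (H0) → no; 2× C (H3) → no; 1× C (H1) → no; 1× O (H1) → no.
That gives 3 matching atoms.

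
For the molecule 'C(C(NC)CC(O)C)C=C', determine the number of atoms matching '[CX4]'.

Check the 10 heavy atoms by environment: 6× C (X4) → match; 1× N (X3) → no; 1× O (X2) → no; 2× C (X3) → no.
That gives 6 matching atoms.

6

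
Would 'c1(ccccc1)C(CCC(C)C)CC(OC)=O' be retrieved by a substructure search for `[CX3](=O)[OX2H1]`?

The pattern [CX3](=O)[OX2H1] describes an sp2 carbon double-bonded to O and single-bonded to an -OH oxygen — a carboxylic acid.
The closest candidate here is a methyl-ester group (-C(=O)OCH3), but the singly-bonded O has no H (OX2H0, not OX2H1). No other fragment satisfies the full query, so there is no match.

No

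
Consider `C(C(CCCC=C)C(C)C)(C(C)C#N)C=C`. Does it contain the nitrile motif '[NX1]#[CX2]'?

Yes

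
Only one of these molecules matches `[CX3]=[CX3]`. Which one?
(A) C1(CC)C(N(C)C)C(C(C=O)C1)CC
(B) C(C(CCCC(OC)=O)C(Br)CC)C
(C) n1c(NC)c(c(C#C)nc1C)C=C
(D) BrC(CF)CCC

C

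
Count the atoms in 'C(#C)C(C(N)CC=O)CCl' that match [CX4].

4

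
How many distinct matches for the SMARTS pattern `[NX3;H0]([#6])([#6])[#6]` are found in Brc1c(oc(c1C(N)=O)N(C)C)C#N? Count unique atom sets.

1

[NX3;H0]([#6])([#6])[#6] is the SMARTS for a tertiary amine: a trivalent nitrogen with no H, bonded to three carbons.
Exactly one fragment in the molecule meets all constraints, giving 1 match.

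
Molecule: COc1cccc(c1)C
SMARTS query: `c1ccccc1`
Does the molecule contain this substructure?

Yes

The pattern c1ccccc1 describes six aromatic carbons in a ring — a benzene ring.
The required atom environment is present in the molecule, so the pattern matches.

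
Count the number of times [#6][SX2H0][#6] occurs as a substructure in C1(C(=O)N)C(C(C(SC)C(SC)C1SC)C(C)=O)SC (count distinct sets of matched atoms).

4

[#6][SX2H0][#6] is the SMARTS for a thioether: an aliphatic sulfur bridging two carbons with no H on the sulfur.
The molecule carries 4 separate instances of a methylthio ether (-SCH3) meeting every constraint; each maps to a distinct set of atoms, giving 4 matches.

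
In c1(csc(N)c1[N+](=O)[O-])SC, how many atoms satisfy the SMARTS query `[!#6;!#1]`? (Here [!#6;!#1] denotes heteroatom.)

Check the 11 heavy atoms by environment: 1× s (aromatic) → match; 4× c (aromatic) → no; 1× N (charge +1) → match; 1× O (charge -1) → match; 1× O → match; 1× N → match; 1× S → match; 1× C → no.
Summing the matching environments: 1 + 1 + 1 + 1 + 1 + 1 = 6 matching atoms.

6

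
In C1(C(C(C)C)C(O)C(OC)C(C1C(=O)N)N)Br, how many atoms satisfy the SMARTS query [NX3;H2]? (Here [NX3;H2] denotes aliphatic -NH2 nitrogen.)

2

The query [NX3;H2] means: aliphatic N with 3 total connections, two of them H — an -NH2 nitrogen (amine or amide).
Check the 17 heavy atoms by environment: 7× C (H1, X4) → no; 1× O (H1, X2) → no; 2× N (H2, X3) → match; 1× O (H0, X2) → no; 3× C (H3, X4) → no; 1× Br (H0, X1) → no; 1× C (H0, X3) → no; 1× O (H0, X1) → no.
That gives 2 matching atoms.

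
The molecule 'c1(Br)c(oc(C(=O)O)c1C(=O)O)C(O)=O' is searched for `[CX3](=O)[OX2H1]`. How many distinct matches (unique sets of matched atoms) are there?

[CX3](=O)[OX2H1] is the SMARTS for a carboxylic acid: an sp2 carbon double-bonded to O and single-bonded to an -OH oxygen.
The molecule carries 3 separate instances of a carboxylic acid group (-C(=O)OH) meeting every constraint; each maps to a distinct set of atoms, giving 3 matches.

3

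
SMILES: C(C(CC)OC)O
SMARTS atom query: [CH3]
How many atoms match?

Check the 7 heavy atoms by environment: 2× C (H2) → no; 1× C (H1) → no; 1× O (H0) → no; 2× C (H3) → match; 1× O (H1) → no.
That gives 2 matching atoms.

2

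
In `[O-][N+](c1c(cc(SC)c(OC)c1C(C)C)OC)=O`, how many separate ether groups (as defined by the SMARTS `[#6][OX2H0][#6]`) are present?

[#6][OX2H0][#6] is the SMARTS for an ether: an aliphatic oxygen bridging two carbons with no H on the oxygen.
The molecule carries 2 separate instances of a methoxy ether (-OCH3) meeting every constraint; each maps to a distinct set of atoms, giving 2 matches.

2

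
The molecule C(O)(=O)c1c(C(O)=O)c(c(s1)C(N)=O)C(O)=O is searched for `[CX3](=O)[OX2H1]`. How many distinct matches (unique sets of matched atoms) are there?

3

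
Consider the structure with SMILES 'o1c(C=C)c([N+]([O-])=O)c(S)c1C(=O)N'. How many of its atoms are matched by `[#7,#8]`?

6

Check the 14 heavy atoms by environment: 1× o (aromatic) → match; 4× c (aromatic) → no; 3× C → no; 2× O → match; 1× N → match; 1× N (charge +1) → match; 1× O (charge -1) → match; 1× S → no.
Summing the matching environments: 1 + 2 + 1 + 1 + 1 = 6 matching atoms.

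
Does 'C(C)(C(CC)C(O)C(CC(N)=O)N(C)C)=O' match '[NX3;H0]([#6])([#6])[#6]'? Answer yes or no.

Yes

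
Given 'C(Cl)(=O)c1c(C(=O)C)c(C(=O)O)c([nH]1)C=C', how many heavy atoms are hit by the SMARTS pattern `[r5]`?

5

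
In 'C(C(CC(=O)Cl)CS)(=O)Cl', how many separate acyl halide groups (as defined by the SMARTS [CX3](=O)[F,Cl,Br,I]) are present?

[CX3](=O)[F,Cl,Br,I] is the SMARTS for an acyl halide: a carbonyl carbon bonded to a halogen.
The molecule carries 2 separate instances of an acyl chloride (-C(=O)Cl) meeting every constraint; each maps to a distinct set of atoms, giving 2 matches.

2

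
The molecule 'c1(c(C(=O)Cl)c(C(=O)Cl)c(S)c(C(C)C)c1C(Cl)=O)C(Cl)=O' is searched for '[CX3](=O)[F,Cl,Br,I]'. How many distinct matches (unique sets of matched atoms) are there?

4

[CX3](=O)[F,Cl,Br,I] is the SMARTS for an acyl halide: a carbonyl carbon bonded to a halogen.
The molecule carries 4 separate instances of an acyl chloride (-C(=O)Cl) meeting every constraint; each maps to a distinct set of atoms, giving 4 matches.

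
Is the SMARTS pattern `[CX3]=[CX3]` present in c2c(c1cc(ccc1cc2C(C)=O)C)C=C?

Yes

The pattern [CX3]=[CX3] describes a non-aromatic C=C double bond between two sp2 carbons — an alkene.
The molecule carries a vinyl group (-CH=CH2), whose atoms satisfy every constraint of the query, so the pattern matches.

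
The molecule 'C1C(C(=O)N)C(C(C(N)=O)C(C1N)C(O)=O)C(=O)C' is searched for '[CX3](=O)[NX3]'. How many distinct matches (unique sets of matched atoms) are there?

2

[CX3](=O)[NX3] is the SMARTS for an amide: a carbonyl carbon bonded to a trivalent nitrogen.
The molecule carries 2 separate instances of a primary amide (-C(=O)NH2) meeting every constraint; each maps to a distinct set of atoms, giving 2 matches.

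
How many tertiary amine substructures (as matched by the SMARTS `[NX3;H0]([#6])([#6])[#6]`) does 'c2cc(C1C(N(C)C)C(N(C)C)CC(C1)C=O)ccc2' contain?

2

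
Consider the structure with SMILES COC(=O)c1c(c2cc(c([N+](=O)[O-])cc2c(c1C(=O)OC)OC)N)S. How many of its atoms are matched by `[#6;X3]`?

12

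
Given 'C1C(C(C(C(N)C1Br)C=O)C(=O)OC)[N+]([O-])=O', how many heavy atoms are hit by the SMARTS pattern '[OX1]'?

4

Check the 17 heavy atoms by environment: 7× C (X4) → no; 1× N (charge +1, X3) → no; 1× O (charge -1, X1) → match; 3× O (X1) → match; 2× C (X3) → no; 1× O (X2) → no; 1× Br (X1) → no; 1× N (X3) → no.
Summing the matching environments: 1 + 3 = 4 matching atoms.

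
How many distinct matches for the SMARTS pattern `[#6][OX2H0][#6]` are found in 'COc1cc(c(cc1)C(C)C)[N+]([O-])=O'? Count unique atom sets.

[#6][OX2H0][#6] is the SMARTS for an ether: an aliphatic oxygen bridging two carbons with no H on the oxygen.
Exactly one fragment in the molecule meets all constraints, giving 1 match.

1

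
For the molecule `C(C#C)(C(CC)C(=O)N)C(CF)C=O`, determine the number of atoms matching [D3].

Check the 14 heavy atoms by environment: 4× C (D2) → no; 4× C (D3) → match; 2× O (D1) → no; 1× N (D1) → no; 2× C (D1) → no; 1× F (D1) → no.
That gives 4 matching atoms.

4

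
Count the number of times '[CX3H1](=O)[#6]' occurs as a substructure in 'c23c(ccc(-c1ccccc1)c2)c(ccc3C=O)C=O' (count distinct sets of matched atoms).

2

[CX3H1](=O)[#6] is the SMARTS for an aldehyde: an sp2 carbon with one H, double-bonded to O and single-bonded to carbon.
The molecule carries 2 separate instances of an aldehyde (-CHO) meeting every constraint; each maps to a distinct set of atoms, giving 2 matches.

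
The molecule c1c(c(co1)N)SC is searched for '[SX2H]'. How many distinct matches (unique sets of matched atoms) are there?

[SX2H] is the SMARTS for a thiol: an aliphatic sulfur with two connections, one being H.
The molecule has a methylthio ether (-SCH3), but the sulfur has H0 (bonded to two carbons), not H1; nothing else fits, so there are 0 matches.

0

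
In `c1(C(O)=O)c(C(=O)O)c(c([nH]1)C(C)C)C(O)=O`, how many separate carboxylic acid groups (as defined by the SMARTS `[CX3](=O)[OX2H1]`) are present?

[CX3](=O)[OX2H1] is the SMARTS for a carboxylic acid: an sp2 carbon double-bonded to O and single-bonded to an -OH oxygen.
The molecule carries 3 separate instances of a carboxylic acid group (-C(=O)OH) meeting every constraint; each maps to a distinct set of atoms, giving 3 matches.

3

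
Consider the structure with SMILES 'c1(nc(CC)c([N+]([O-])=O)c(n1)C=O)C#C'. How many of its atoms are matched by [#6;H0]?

5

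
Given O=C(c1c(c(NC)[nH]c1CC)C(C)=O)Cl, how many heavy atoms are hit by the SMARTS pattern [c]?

Check the 15 heavy atoms by environment: 1× n (aromatic) → no; 4× c (aromatic) → match; 6× C → no; 2× O → no; 1× Cl → no; 1× N → no.
That gives 4 matching atoms.

4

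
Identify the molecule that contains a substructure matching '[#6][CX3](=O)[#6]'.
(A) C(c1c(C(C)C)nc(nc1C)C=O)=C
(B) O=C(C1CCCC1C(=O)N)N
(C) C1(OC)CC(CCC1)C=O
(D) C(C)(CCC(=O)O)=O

[#6][CX3](=O)[#6] describes a carbonyl carbon (no H) flanked by two carbons (a ketone).
(A) has an aldehyde (-CHO) but the carbonyl carbon has H1, so it is not flanked by two carbons.
(B) has a primary amide (-C(=O)NH2) but one neighbour of the carbonyl carbon is N, not C.
(C) has an aldehyde (-CHO) but the carbonyl carbon has H1, so it is not flanked by two carbons.
(D) contains an acetyl/ketone group (-C(=O)CH3), which satisfies every atom and bond constraint.
So the answer is (D).

D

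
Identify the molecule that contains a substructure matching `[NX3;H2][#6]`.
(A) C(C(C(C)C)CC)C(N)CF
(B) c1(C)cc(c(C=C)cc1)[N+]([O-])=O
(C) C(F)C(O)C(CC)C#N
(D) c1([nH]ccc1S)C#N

A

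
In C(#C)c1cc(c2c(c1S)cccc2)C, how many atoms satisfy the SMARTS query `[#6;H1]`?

6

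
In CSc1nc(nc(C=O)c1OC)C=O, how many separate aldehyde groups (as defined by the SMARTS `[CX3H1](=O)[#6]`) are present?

2

[CX3H1](=O)[#6] is the SMARTS for an aldehyde: an sp2 carbon with one H, double-bonded to O and single-bonded to carbon.
The molecule carries 2 separate instances of an aldehyde (-CHO) meeting every constraint; each maps to a distinct set of atoms, giving 2 matches.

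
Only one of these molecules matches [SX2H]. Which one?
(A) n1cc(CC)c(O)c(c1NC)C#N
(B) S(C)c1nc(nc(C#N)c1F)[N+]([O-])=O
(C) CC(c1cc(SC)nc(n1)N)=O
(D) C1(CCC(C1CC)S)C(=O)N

D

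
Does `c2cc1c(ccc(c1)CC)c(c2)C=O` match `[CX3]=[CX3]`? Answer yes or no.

No

The pattern [CX3]=[CX3] describes a non-aromatic C=C double bond between two sp2 carbons — an alkene.
The closest candidate here is an ethyl group (-CH2CH3), but its C-C bond is a single bond between CX4 carbons, not CX3=CX3. No other fragment satisfies the full query, so there is no match.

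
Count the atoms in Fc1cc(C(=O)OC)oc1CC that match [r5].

The query [r5] means: r5 matches atoms in a five-membered ring.
Check the 12 heavy atoms by environment: 1× o (aromatic, in 5-ring) → match; 4× c (aromatic, in 5-ring) → match; 4× C (acyclic) → no; 2× O (acyclic) → no; 1× F (acyclic) → no.
Summing the matching environments: 1 + 4 = 5 matching atoms.

5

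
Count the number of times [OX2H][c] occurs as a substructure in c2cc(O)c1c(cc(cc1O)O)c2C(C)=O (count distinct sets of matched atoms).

3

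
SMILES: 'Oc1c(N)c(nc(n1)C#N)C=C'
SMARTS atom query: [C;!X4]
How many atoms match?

3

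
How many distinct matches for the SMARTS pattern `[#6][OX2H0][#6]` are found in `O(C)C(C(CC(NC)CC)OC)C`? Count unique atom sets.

2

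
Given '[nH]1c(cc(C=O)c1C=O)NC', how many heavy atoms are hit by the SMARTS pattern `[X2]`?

0

Check the 11 heavy atoms by environment: 1× n (aromatic, X3) → no; 4× c (aromatic, X3) → no; 1× N (X3) → no; 1× C (X4) → no; 2× C (X3) → no; 2× O (X1) → no.
No environment satisfies the query, so 0 matching atoms.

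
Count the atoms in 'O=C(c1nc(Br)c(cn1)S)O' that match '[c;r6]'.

Check the 11 heavy atoms by environment: 2× n (aromatic, in 6-ring) → no; 4× c (aromatic, in 6-ring) → match; 1× S (acyclic) → no; 1× C (acyclic) → no; 2× O (acyclic) → no; 1× Br (acyclic) → no.
That gives 4 matching atoms.

4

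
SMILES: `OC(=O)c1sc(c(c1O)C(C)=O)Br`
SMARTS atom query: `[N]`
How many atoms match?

0

The query [N] means: uppercase N matches aliphatic (non-aromatic) nitrogen only.
Check the 13 heavy atoms by environment: 1× s (aromatic) → no; 4× c (aromatic) → no; 3× C → no; 4× O → no; 1× Br → no.
No environment satisfies the query, so 0 matching atoms.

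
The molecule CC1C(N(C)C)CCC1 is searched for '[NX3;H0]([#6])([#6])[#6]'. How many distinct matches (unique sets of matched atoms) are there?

1

[NX3;H0]([#6])([#6])[#6] is the SMARTS for a tertiary amine: a trivalent nitrogen with no H, bonded to three carbons.
Exactly one fragment in the molecule meets all constraints, giving 1 match.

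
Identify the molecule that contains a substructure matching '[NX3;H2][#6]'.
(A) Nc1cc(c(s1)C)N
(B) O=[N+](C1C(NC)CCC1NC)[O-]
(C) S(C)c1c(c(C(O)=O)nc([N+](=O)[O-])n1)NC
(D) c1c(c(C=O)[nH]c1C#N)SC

A

[NX3;H2][#6] describes a trivalent nitrogen with two H attached to carbon (a primary amine).
(A) contains a primary amino group (-NH2), which satisfies every atom and bond constraint.
(B) has an N-methylamino group (-NHCH3) but the nitrogen bears two carbons and only one H (H1), not H2.
(C) has a nitro group (-[N+](=O)[O-]) but the nitrogen is [N+] with no H, not NX3H2.
(D) has a nitrile (-C#N) but the nitrogen is NX1 (triple-bonded), not NX3 with two H.
So the answer is (A).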